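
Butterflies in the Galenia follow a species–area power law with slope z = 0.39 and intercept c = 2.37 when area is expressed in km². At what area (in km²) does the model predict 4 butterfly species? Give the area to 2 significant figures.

4 = 2.37 × A^0.39  ⇒  A^0.39 = 4/2.37 = 1.688
ln A = ln(1.688) / 0.39 = 0.5234 / 0.39 = 1.3421
A = e^1.3421 ≈ 3.827 km²

3.8 km²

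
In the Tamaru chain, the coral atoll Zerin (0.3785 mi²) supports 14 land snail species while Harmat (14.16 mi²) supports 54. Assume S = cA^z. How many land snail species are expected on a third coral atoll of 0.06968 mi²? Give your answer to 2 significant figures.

7.5

z = ln(54/14) / ln(14.16/0.3785) = 1.3499 / 3.6220 = 0.3727
c = 14 / 0.3785^0.3727 = 14 / 0.6962 = 20.11
S₃ = 20.11 × 0.06968^0.3727 = 20.11 × 0.3705 ≈ 7.451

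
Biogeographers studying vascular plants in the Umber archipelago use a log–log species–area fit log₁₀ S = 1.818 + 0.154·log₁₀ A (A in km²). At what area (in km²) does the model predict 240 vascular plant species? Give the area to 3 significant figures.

4470 km²

240 = 65.77 × A^0.154  ⇒  A^0.154 = 240/65.77 = 3.649
ln A = ln(3.649) / 0.154 = 1.2945 / 0.154 = 8.4061
A = e^8.4061 ≈ 4474 km²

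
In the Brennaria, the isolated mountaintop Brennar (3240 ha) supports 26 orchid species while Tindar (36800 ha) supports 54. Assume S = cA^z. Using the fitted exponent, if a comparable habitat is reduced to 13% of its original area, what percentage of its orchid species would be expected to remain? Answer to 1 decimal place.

z = ln(54/26) / ln(36800/3240) = 0.7309 / 2.4299 = 0.3008
S_new/S_old = (A_new/A_old)^z = 0.13^0.3008 = exp(0.3008 × -2.0402) = 0.5414

54.1%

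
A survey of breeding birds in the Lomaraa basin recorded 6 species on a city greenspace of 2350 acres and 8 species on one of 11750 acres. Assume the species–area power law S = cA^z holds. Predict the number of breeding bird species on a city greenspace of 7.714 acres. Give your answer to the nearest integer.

2

z = ln(8/6) / ln(11750/2350) = 0.2877 / 1.6094 = 0.1787
c = 6 / 2350^0.1787 = 6 / 4.005 = 1.498
S₃ = 1.498 × 7.714^0.1787 = 1.498 × 1.441 ≈ 2.159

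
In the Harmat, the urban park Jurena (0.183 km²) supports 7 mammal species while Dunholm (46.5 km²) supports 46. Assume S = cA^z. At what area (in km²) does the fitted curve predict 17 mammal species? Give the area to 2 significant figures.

z = ln(46/7) / ln(46.5/0.183) = 1.8827 / 5.5377 = 0.3400
c = 7 / 0.183^0.3400 = 7 / 0.5614 = 12.47
A = (17/12.47)^(1/0.3400) ⇒ ln A = ln(1.363)/0.3400 = 0.9116
A = e^0.9116 ≈ 2.488 km²

2.5 km²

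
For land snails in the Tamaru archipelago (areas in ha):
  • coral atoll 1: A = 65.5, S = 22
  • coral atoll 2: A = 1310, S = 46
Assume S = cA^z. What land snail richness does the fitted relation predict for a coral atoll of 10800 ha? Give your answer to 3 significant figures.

77.3

z = ln(46/22) / ln(1310/65.5) = 0.7376 / 2.9957 = 0.2462
c = 22 / 65.5^0.2462 = 22 / 2.8 = 7.857
S₃ = 7.857 × 10800^0.2462 = 7.857 × 9.842 ≈ 77.33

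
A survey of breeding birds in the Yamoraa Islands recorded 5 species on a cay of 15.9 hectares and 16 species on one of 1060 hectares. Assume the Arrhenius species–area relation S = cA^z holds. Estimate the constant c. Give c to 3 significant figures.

2.32

z = ln(S₂/S₁) / ln(A₂/A₁) = ln(16/5) / ln(1060/15.9) = 1.1632 / 4.1997 = 0.2770
c = S₁ / A₁^z = 5 / 15.9^0.2770 = 5 / 2.151 = 2.324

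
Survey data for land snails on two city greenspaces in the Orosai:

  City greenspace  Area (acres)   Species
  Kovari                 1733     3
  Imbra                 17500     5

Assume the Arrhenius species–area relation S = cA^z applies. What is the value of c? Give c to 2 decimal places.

z = ln(S₂/S₁) / ln(A₂/A₁) = ln(5/3) / ln(17500/1733) = 0.5108 / 2.3123 = 0.2209
c = S₁ / A₁^z = 3 / 1733^0.2209 = 3 / 5.194 = 0.5776

0.58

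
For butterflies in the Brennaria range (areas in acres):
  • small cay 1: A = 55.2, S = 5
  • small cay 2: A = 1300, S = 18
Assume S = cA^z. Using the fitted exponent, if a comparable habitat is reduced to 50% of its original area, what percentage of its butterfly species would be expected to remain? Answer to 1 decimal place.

z = ln(18/5) / ln(1300/55.2) = 1.2809 / 3.1592 = 0.4055
S_new/S_old = (A_new/A_old)^z = 0.5^0.4055 = exp(0.4055 × -0.6931) = 0.755

75.5%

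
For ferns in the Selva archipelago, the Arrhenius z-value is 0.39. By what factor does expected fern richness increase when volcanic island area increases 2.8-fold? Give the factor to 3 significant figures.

S₂/S₁ = (A₂/A₁)^z = 2.8^0.39
ln(S₂/S₁) = 0.39 × ln 2.8 = 0.39 × 1.0296 = 0.4016
S₂/S₁ = e^0.4016 ≈ 1.494

1.49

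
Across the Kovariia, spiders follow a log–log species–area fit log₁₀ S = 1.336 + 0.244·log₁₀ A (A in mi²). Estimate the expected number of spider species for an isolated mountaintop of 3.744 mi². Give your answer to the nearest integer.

S = 21.68 × 3.744^0.244 = 21.68 × 1.38 ≈ 29.92

30 species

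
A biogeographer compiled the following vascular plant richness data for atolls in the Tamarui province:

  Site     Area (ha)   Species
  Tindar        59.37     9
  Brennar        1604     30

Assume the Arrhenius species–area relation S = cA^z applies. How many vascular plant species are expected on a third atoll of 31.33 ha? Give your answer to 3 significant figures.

7.13

z = ln(30/9) / ln(1604/59.37) = 1.2040 / 3.2965 = 0.3652
c = 9 / 59.37^0.3652 = 9 / 4.444 = 2.025
S₃ = 2.025 × 31.33^0.3652 = 2.025 × 3.519 ≈ 7.126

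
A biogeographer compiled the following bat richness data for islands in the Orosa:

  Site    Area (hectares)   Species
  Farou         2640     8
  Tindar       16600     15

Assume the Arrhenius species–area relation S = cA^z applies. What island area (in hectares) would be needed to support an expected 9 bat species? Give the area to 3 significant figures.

3730 hectares

z = ln(15/8) / ln(16600/2640) = 0.6286 / 1.8386 = 0.3419
c = 8 / 2640^0.3419 = 8 / 14.78 = 0.5411
A = (9/0.5411)^(1/0.3419) ⇒ ln A = ln(16.63)/0.3419 = 8.2230
A = e^8.2230 ≈ 3726 hectares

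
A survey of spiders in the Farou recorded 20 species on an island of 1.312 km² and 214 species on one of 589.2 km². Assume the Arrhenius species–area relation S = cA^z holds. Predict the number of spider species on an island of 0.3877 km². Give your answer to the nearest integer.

z = ln(214/20) / ln(589.2/1.312) = 2.3702 / 6.1072 = 0.3881
c = 20 / 1.312^0.3881 = 20 / 1.111 = 18
S₃ = 18 × 0.3877^0.3881 = 18 × 0.6923 ≈ 12.46

12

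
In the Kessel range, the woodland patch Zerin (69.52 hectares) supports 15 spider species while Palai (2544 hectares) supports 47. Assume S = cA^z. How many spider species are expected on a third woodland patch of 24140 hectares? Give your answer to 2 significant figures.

96

z = ln(47/15) / ln(2544/69.52) = 1.1421 / 3.5999 = 0.3173
c = 15 / 69.52^0.3173 = 15 / 3.841 = 3.905
S₃ = 3.905 × 24140^0.3173 = 3.905 × 24.57 ≈ 95.97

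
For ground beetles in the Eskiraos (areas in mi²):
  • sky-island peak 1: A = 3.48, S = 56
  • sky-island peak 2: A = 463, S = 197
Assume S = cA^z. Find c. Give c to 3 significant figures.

z = ln(S₂/S₁) / ln(A₂/A₁) = ln(197/56) / ln(463/3.48) = 1.2579 / 4.8907 = 0.2572
c = S₁ / A₁^z = 56 / 3.48^0.2572 = 56 / 1.378 = 40.63

40.6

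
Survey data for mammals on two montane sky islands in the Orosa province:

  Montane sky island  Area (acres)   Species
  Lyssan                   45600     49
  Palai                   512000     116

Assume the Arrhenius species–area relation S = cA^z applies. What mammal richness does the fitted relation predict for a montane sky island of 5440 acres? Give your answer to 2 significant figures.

z = ln(116/49) / ln(512000/45600) = 0.8618 / 2.4184 = 0.3563
c = 49 / 45600^0.3563 = 49 / 45.73 = 1.072
S₃ = 1.072 × 5440^0.3563 = 1.072 × 21.44 ≈ 22.97

23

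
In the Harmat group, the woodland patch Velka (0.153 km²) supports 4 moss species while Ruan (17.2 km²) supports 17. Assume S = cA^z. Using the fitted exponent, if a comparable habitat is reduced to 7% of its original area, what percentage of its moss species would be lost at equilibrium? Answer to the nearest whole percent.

z = ln(17/4) / ln(17.2/0.153) = 1.4469 / 4.7222 = 0.3064
S_new/S_old = (A_new/A_old)^z = 0.07^0.3064 = exp(0.3064 × -2.6593) = 0.4427
Fraction lost = 1 − 0.4427 = 0.5573

56%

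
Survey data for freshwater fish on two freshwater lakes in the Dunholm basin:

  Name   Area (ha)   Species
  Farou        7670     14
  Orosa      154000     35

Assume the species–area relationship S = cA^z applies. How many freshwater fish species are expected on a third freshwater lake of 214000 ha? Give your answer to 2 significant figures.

z = ln(35/14) / ln(154000/7670) = 0.9163 / 2.9996 = 0.3055
c = 14 / 7670^0.3055 = 14 / 15.37 = 0.9109
S₃ = 0.9109 × 214000^0.3055 = 0.9109 × 42.49 ≈ 38.7

39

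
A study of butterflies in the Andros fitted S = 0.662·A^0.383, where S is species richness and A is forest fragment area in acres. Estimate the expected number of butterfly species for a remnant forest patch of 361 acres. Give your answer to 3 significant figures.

S = 0.662 × 361^0.383
ln S = ln 0.662 + 0.383 × ln 361 = -0.4125 + 0.383 × 5.8889 = 1.8430
S = e^1.8430 ≈ 6.315

6.32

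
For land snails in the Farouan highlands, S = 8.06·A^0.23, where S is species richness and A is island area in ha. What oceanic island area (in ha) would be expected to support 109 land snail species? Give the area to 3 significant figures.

82800 ha

109 = 8.06 × A^0.23  ⇒  A^0.23 = 109/8.06 = 13.52
ln A = ln(13.52) / 0.23 = 2.6044 / 0.23 = 11.3236
A = e^11.3236 ≈ 82754 ha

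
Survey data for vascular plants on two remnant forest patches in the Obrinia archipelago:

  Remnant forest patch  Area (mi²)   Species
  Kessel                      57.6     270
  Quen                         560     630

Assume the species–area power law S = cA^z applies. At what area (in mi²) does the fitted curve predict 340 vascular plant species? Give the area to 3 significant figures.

107 mi²

z = ln(630/270) / ln(560/57.6) = 0.8473 / 2.2744 = 0.3725
c = 270 / 57.6^0.3725 = 270 / 4.527 = 59.64
A = (340/59.64)^(1/0.3725) ⇒ ln A = ln(5.701)/0.3725 = 4.6723
A = e^4.6723 ≈ 106.9 mi²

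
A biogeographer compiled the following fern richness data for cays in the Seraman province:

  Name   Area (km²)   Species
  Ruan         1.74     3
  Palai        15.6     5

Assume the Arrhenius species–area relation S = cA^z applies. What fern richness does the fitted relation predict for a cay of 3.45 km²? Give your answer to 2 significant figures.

3.5

z = ln(5/3) / ln(15.6/1.74) = 0.5108 / 2.1934 = 0.2329
c = 3 / 1.74^0.2329 = 3 / 1.138 = 2.637
S₃ = 2.637 × 3.45^0.2329 = 2.637 × 1.334 ≈ 3.518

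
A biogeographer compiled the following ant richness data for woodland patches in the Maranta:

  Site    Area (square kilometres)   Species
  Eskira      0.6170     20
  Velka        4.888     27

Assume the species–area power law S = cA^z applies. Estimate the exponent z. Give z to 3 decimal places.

Taking logs: ln S = ln c + z ln A, so z = (ln S₂ − ln S₁)/(ln A₂ − ln A₁).
z = ln(27/20) / ln(4.888/0.617) = ln(1.35) / ln(7.922) = 0.3001 / 2.0697 = 0.1450

0.145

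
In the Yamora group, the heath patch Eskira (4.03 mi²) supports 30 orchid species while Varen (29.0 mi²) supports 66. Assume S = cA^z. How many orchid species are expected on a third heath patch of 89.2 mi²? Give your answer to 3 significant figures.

103

z = ln(66/30) / ln(29/4.03) = 0.7885 / 1.9735 = 0.3995
c = 30 / 4.03^0.3995 = 30 / 1.745 = 17.19
S₃ = 17.19 × 89.2^0.3995 = 17.19 × 6.015 ≈ 103.4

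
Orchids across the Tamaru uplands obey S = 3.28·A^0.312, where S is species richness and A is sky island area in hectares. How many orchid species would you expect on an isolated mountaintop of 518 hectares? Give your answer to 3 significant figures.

23.1

S = 3.28 × 518^0.312
ln S = ln 3.28 + 0.312 × ln 518 = 1.1878 + 0.312 × 6.2500 = 3.1378
S = e^3.1378 ≈ 23.05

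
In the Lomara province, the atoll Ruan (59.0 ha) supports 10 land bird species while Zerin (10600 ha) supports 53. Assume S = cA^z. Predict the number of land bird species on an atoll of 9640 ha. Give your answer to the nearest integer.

51

z = ln(53/10) / ln(10600/59) = 1.6677 / 5.1911 = 0.3213
c = 10 / 59^0.3213 = 10 / 3.706 = 2.698
S₃ = 2.698 × 9640^0.3213 = 2.698 × 19.05 ≈ 51.41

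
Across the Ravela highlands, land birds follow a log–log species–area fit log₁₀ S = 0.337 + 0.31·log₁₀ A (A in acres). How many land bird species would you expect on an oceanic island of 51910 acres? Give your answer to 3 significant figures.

62.9

S = 2.173 × 51910^0.31
ln S = ln 2.173 + 0.31 × ln 51910 = 0.7760 + 0.31 × 10.8573 = 4.1417
S = e^4.1417 ≈ 62.91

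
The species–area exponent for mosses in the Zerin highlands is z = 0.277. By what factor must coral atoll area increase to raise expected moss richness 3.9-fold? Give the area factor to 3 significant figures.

136

(A₂/A₁)^0.277 = 3.9, so A₂/A₁ = 3.9^(1/0.277) = 3.9^3.61
ln(A₂/A₁) = ln 3.9 / 0.277 = 1.3610 / 0.277 = 4.9133
A₂/A₁ = e^4.9133 ≈ 136.1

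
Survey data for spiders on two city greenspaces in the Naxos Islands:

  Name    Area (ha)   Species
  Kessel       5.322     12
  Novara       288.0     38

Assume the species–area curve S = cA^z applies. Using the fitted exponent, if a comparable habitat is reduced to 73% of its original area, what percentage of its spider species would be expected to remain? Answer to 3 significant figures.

91.3%

z = ln(38/12) / ln(288/5.322) = 1.1527 / 3.9911 = 0.2888
S_new/S_old = (A_new/A_old)^z = 0.73^0.2888 = exp(0.2888 × -0.3147) = 0.9131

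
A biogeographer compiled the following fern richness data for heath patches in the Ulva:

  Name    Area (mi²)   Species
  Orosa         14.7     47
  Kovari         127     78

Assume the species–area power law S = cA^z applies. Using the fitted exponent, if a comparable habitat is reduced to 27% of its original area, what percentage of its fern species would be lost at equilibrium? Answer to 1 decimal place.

26.5%

z = ln(78/47) / ln(127/14.7) = 0.5066 / 2.1563 = 0.2349
S_new/S_old = (A_new/A_old)^z = 0.27^0.2349 = exp(0.2349 × -1.3093) = 0.7352
Fraction lost = 1 − 0.7352 = 0.2648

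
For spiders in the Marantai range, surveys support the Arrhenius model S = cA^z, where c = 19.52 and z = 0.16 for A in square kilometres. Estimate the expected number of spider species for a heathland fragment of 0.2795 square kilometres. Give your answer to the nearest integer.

16

S = 19.52 × 0.2795^0.16 = 19.52 × 0.8155 ≈ 15.92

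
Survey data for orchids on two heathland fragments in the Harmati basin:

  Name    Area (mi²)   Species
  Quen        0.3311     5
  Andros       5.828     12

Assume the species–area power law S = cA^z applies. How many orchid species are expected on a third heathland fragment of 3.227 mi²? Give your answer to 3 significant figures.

10.0

z = ln(12/5) / ln(5.828/0.3311) = 0.8755 / 2.8680 = 0.3053
c = 5 / 0.3311^0.3053 = 5 / 0.7136 = 7.007
S₃ = 7.007 × 3.227^0.3053 = 7.007 × 1.43 ≈ 10.02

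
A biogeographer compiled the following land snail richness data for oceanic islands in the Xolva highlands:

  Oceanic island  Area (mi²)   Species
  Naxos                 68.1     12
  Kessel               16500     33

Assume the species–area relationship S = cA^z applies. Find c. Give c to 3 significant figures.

5.51

z = ln(S₂/S₁) / ln(A₂/A₁) = ln(33/12) / ln(16500/68.1) = 1.0116 / 5.4901 = 0.1843
c = S₁ / A₁^z = 12 / 68.1^0.1843 = 12 / 2.177 = 5.513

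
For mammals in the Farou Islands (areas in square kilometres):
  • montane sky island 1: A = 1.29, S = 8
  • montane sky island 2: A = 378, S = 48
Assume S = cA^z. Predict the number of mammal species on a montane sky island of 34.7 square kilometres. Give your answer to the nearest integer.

23

z = ln(48/8) / ln(378/1.29) = 1.7918 / 5.6803 = 0.3154
c = 8 / 1.29^0.3154 = 8 / 1.084 = 7.383
S₃ = 7.383 × 34.7^0.3154 = 7.383 × 3.061 ≈ 22.6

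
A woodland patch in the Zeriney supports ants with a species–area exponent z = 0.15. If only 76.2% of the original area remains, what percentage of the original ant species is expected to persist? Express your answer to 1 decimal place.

S_new/S_old = (A_new/A_old)^z = 0.762^0.15
= exp(0.15 × ln 0.762) = exp(0.15 × -0.2718) = exp(-0.0408) ≈ 0.96

96.0%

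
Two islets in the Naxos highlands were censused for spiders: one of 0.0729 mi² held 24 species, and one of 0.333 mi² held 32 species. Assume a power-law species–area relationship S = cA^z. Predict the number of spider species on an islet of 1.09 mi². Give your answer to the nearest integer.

40

z = ln(32/24) / ln(0.333/0.0729) = 0.2877 / 1.5191 = 0.1894
c = 24 / 0.0729^0.1894 = 24 / 0.609 = 39.41
S₃ = 39.41 × 1.09^0.1894 = 39.41 × 1.016 ≈ 40.06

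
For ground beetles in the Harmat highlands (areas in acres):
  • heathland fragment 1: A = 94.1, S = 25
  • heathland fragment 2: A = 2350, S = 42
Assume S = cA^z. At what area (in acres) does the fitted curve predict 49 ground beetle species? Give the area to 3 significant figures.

6110 acres

z = ln(42/25) / ln(2350/94.1) = 0.5188 / 3.2178 = 0.1612
c = 25 / 94.1^0.1612 = 25 / 2.081 = 12.02
A = (49/12.02)^(1/0.1612) ⇒ ln A = ln(4.078)/0.1612 = 8.7183
A = e^8.7183 ≈ 6114 acres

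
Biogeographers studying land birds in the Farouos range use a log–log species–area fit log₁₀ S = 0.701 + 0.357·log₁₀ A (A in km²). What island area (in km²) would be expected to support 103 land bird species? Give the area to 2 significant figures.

103 = 5.023 × A^0.357  ⇒  A^0.357 = 103/5.023 = 20.5
ln A = ln(20.5) / 0.357 = 3.0206 / 0.357 = 8.4611
A = e^8.4611 ≈ 4727 km²

4700 km²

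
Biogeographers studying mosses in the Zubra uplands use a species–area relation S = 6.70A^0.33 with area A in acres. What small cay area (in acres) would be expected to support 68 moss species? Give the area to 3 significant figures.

68 = 6.7 × A^0.33  ⇒  A^0.33 = 68/6.7 = 10.15
ln A = ln(10.15) / 0.33 = 2.3174 / 0.33 = 7.0224
A = e^7.0224 ≈ 1122 acres

1120 acres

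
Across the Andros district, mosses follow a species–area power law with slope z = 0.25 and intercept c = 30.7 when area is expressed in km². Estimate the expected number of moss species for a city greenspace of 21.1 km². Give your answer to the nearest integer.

S = 30.7 × 21.1^0.25 = 30.7 × 2.143 ≈ 65.8

66 species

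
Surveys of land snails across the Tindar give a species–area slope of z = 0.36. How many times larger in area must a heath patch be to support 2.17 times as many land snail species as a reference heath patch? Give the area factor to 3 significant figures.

8.60

(A₂/A₁)^0.36 = 2.17, so A₂/A₁ = 2.17^(1/0.36) = 2.17^2.778
ln(A₂/A₁) = ln 2.17 / 0.36 = 0.7747 / 0.36 = 2.1520
A₂/A₁ = e^2.1520 ≈ 8.602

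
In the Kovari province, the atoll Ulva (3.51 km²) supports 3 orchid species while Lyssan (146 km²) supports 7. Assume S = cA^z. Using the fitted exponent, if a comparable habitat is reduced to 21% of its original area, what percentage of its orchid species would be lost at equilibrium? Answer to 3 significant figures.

z = ln(7/3) / ln(146/3.51) = 0.8473 / 3.7280 = 0.2273
S_new/S_old = (A_new/A_old)^z = 0.21^0.2273 = exp(0.2273 × -1.5606) = 0.7014
Fraction lost = 1 − 0.7014 = 0.2986

29.9%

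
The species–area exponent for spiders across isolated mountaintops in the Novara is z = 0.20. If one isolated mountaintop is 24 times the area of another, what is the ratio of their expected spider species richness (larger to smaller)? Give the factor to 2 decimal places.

1.89

S₂/S₁ = (A₂/A₁)^z = 24^0.2
ln(S₂/S₁) = 0.2 × ln 24 = 0.2 × 3.1781 = 0.6356
S₂/S₁ = e^0.6356 ≈ 1.888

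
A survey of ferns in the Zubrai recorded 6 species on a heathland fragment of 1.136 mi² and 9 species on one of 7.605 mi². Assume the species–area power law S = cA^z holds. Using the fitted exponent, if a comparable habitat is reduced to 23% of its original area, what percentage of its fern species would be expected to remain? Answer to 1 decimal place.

73.1%

z = ln(9/6) / ln(7.605/1.136) = 0.4055 / 1.9013 = 0.2133
S_new/S_old = (A_new/A_old)^z = 0.23^0.2133 = exp(0.2133 × -1.4697) = 0.7309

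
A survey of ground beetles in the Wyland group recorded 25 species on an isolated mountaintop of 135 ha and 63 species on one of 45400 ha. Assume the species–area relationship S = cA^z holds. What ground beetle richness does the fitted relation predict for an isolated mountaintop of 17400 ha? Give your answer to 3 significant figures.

z = ln(63/25) / ln(45400/135) = 0.9243 / 5.8180 = 0.1589
c = 25 / 135^0.1589 = 25 / 2.18 = 11.47
S₃ = 11.47 × 17400^0.1589 = 11.47 × 4.717 ≈ 54.1

54.1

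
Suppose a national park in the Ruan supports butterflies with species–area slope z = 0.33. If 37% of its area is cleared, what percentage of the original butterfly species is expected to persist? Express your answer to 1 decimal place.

85.9%

S_new/S_old = (A_new/A_old)^z = 0.63^0.33
= exp(0.33 × ln 0.63) = exp(0.33 × -0.4620) = exp(-0.1525) ≈ 0.8586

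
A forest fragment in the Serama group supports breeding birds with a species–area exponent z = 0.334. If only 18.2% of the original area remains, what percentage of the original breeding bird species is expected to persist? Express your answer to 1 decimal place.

56.6%

S_new/S_old = (A_new/A_old)^z = 0.182^0.334
= exp(0.334 × ln 0.182) = exp(0.334 × -1.7037) = exp(-0.5691) ≈ 0.5661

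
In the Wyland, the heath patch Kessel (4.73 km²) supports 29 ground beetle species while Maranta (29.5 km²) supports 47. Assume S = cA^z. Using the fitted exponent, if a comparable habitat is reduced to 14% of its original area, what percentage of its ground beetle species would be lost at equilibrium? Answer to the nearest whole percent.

z = ln(47/29) / ln(29.5/4.73) = 0.4829 / 1.8305 = 0.2638
S_new/S_old = (A_new/A_old)^z = 0.14^0.2638 = exp(0.2638 × -1.9661) = 0.5953
Fraction lost = 1 − 0.5953 = 0.4047

40%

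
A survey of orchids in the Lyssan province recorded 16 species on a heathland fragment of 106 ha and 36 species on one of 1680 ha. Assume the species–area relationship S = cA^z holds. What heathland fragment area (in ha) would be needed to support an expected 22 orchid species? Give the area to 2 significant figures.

z = ln(36/16) / ln(1680/106) = 0.8109 / 2.7631 = 0.2935
c = 16 / 106^0.2935 = 16 / 3.93 = 4.071
A = (22/4.071)^(1/0.2935) ⇒ ln A = ln(5.404)/0.2935 = 5.7485
A = e^5.7485 ≈ 313.7 ha

310 ha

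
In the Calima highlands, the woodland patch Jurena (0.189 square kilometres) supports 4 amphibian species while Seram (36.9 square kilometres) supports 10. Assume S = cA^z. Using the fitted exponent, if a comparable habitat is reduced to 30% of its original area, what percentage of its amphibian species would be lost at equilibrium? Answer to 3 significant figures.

z = ln(10/4) / ln(36.9/0.189) = 0.9163 / 5.2742 = 0.1737
S_new/S_old = (A_new/A_old)^z = 0.3^0.1737 = exp(0.1737 × -1.2040) = 0.8113
Fraction lost = 1 − 0.8113 = 0.1887

18.9%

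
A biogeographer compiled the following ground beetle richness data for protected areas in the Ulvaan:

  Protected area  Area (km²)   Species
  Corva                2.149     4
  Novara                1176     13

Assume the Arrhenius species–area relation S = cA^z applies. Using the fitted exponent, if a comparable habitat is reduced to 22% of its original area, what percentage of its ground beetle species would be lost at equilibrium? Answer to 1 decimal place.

z = ln(13/4) / ln(1176/2.149) = 1.1787 / 6.3049 = 0.1869
S_new/S_old = (A_new/A_old)^z = 0.22^0.1869 = exp(0.1869 × -1.5141) = 0.7535
Fraction lost = 1 − 0.7535 = 0.2465

24.7%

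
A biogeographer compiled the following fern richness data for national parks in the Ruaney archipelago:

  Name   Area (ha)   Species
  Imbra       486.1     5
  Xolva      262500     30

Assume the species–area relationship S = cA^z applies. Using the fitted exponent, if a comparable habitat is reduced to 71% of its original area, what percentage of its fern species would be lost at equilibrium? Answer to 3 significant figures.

z = ln(30/5) / ln(262500/486.1) = 1.7918 / 6.2916 = 0.2848
S_new/S_old = (A_new/A_old)^z = 0.71^0.2848 = exp(0.2848 × -0.3425) = 0.9071
Fraction lost = 1 − 0.9071 = 0.09293

9.29%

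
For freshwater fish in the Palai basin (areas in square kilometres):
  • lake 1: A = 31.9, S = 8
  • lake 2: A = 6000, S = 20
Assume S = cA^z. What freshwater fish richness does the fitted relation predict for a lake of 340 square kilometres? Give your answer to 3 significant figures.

z = ln(20/8) / ln(6000/31.9) = 0.9163 / 5.2369 = 0.1750
c = 8 / 31.9^0.1750 = 8 / 1.833 = 4.365
S₃ = 4.365 × 340^0.1750 = 4.365 × 2.773 ≈ 12.1

12.1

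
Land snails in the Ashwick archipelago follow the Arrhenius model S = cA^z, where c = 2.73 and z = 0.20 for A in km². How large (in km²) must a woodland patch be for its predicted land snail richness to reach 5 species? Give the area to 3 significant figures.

5 = 2.73 × A^0.2  ⇒  A^0.2 = 5/2.73 = 1.832
ln A = ln(1.832) / 0.2 = 0.6051 / 0.2 = 3.0257
A = e^3.0257 ≈ 20.61 km²

20.6 km²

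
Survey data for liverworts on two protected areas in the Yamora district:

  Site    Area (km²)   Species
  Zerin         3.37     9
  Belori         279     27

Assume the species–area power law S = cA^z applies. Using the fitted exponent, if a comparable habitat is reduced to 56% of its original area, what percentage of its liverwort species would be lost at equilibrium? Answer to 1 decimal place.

13.4%

z = ln(27/9) / ln(279/3.37) = 1.0986 / 4.4163 = 0.2488
S_new/S_old = (A_new/A_old)^z = 0.56^0.2488 = exp(0.2488 × -0.5798) = 0.8657
Fraction lost = 1 − 0.8657 = 0.1343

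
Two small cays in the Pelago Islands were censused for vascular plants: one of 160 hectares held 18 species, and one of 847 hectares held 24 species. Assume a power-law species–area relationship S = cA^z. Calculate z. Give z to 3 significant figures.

Taking logs: ln S = ln c + z ln A, so z = (ln S₂ − ln S₁)/(ln A₂ − ln A₁).
z = ln(24/18) / ln(847/160) = ln(1.333) / ln(5.294) = 0.2877 / 1.6665 = 0.1726

0.173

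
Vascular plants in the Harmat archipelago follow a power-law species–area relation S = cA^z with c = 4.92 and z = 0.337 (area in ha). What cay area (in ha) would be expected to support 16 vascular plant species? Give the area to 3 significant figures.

33.1 ha

16 = 4.92 × A^0.337  ⇒  A^0.337 = 16/4.92 = 3.252
ln A = ln(3.252) / 0.337 = 1.1793 / 0.337 = 3.4993
A = e^3.4993 ≈ 33.09 ha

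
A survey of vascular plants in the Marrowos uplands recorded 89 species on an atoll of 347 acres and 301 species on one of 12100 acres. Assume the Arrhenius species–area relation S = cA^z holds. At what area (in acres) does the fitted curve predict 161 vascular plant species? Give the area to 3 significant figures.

1950 acres

z = ln(301/89) / ln(12100/347) = 1.2185 / 3.5516 = 0.3431
c = 89 / 347^0.3431 = 89 / 7.439 = 11.96
A = (161/11.96)^(1/0.3431) ⇒ ln A = ln(13.46)/0.3431 = 7.5771
A = e^7.5771 ≈ 1953 acres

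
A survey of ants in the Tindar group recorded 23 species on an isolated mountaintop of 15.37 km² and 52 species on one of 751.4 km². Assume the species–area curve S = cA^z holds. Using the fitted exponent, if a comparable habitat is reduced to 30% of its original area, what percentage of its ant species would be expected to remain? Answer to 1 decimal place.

z = ln(52/23) / ln(751.4/15.37) = 0.8157 / 3.8895 = 0.2097
S_new/S_old = (A_new/A_old)^z = 0.3^0.2097 = exp(0.2097 × -1.2040) = 0.7768

77.7%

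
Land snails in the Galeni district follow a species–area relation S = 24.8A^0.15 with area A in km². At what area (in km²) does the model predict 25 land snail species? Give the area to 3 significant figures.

1.06 km²

25 = 24.8 × A^0.15  ⇒  A^0.15 = 25/24.8 = 1.008
ln A = ln(1.008) / 0.15 = 0.0080 / 0.15 = 0.0535
A = e^0.0535 ≈ 1.055 km²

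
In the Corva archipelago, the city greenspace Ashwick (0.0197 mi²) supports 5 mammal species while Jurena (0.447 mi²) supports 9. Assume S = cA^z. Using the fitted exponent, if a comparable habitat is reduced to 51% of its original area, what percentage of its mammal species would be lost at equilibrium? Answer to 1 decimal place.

11.9%

z = ln(9/5) / ln(0.447/0.0197) = 0.5878 / 3.1219 = 0.1883
S_new/S_old = (A_new/A_old)^z = 0.51^0.1883 = exp(0.1883 × -0.6733) = 0.8809
Fraction lost = 1 − 0.8809 = 0.1191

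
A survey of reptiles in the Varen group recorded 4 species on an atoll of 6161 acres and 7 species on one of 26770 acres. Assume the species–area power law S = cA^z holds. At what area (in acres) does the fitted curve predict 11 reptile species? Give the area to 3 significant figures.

z = ln(7/4) / ln(26770/6161) = 0.5596 / 1.4690 = 0.3809
c = 4 / 6161^0.3809 = 4 / 27.77 = 0.144
A = (11/0.144)^(1/0.3809) ⇒ ln A = ln(76.38)/0.3809 = 11.3815
A = e^11.3815 ≈ 87688 acres

87700 acres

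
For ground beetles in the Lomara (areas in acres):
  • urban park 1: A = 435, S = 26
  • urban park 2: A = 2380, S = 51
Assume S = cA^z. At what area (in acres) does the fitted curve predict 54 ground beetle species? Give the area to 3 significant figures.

2750 acres

z = ln(51/26) / ln(2380/435) = 0.6737 / 1.6995 = 0.3964
c = 26 / 435^0.3964 = 26 / 11.12 = 2.339
A = (54/2.339)^(1/0.3964) ⇒ ln A = ln(23.09)/0.3964 = 7.9190
A = e^7.9190 ≈ 2749 acres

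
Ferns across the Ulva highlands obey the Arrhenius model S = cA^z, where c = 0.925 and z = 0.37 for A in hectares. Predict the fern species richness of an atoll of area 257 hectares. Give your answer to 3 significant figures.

S = 0.925 × 257^0.37 = 0.925 × 7.792 ≈ 7.208

7.21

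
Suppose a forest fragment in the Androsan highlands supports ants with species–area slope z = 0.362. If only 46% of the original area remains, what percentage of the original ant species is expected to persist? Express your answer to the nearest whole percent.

S_new/S_old = (A_new/A_old)^z = 0.46^0.362
= exp(0.362 × ln 0.46) = exp(0.362 × -0.7765) = exp(-0.2811) ≈ 0.755

75%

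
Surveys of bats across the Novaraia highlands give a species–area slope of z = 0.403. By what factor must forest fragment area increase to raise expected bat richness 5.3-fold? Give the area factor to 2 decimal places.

(A₂/A₁)^0.403 = 5.3, so A₂/A₁ = 5.3^(1/0.403) = 5.3^2.481
ln(A₂/A₁) = ln 5.3 / 0.403 = 1.6677 / 0.403 = 4.1382
A₂/A₁ = e^4.1382 ≈ 62.69

62.69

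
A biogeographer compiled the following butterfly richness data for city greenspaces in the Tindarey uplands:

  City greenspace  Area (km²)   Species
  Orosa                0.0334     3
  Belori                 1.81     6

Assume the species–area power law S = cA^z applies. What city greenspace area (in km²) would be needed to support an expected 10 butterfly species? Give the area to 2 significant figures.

z = ln(6/3) / ln(1.81/0.0334) = 0.6931 / 3.9925 = 0.1736
c = 3 / 0.0334^0.1736 = 3 / 0.5543 = 5.413
A = (10/5.413)^(1/0.1736) ⇒ ln A = ln(1.848)/0.1736 = 3.5357
A = e^3.5357 ≈ 34.32 km²

34 km²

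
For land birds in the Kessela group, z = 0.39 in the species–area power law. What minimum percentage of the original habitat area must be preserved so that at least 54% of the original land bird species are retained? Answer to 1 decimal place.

20.6%

Need (A_new/A_old)^0.39 = 0.54, so A_new/A_old = 0.54^(1/0.39) = 0.54^2.564
ln(A_new/A_old) = ln 0.54 / 0.39 = -0.6162 / 0.39 = -1.5800
A_new/A_old = e^-1.5800 ≈ 0.206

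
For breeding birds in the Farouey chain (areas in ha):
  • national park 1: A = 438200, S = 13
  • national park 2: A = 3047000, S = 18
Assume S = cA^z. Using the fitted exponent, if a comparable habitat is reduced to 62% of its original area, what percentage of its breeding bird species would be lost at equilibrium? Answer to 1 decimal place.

7.7%

z = ln(18/13) / ln(3047000/438200) = 0.3254 / 1.9392 = 0.1678
S_new/S_old = (A_new/A_old)^z = 0.62^0.1678 = exp(0.1678 × -0.4780) = 0.9229
Fraction lost = 1 − 0.9229 = 0.07709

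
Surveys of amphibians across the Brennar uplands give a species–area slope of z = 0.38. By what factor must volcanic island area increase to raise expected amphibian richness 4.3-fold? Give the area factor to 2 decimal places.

(A₂/A₁)^0.38 = 4.3, so A₂/A₁ = 4.3^(1/0.38) = 4.3^2.632
ln(A₂/A₁) = ln 4.3 / 0.38 = 1.4586 / 0.38 = 3.8385
A₂/A₁ = e^3.8385 ≈ 46.45

46.45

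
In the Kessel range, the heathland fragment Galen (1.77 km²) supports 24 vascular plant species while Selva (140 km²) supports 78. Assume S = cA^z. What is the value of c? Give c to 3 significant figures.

z = ln(S₂/S₁) / ln(A₂/A₁) = ln(78/24) / ln(140/1.77) = 1.1787 / 4.3707 = 0.2697
c = S₁ / A₁^z = 24 / 1.77^0.2697 = 24 / 1.166 = 20.57

20.6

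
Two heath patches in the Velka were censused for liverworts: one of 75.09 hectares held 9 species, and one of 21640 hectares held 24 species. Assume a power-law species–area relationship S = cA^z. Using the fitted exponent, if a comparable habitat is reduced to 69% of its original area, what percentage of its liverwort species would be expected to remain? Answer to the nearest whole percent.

z = ln(24/9) / ln(21640/75.09) = 0.9808 / 5.6636 = 0.1732
S_new/S_old = (A_new/A_old)^z = 0.69^0.1732 = exp(0.1732 × -0.3711) = 0.9378

94%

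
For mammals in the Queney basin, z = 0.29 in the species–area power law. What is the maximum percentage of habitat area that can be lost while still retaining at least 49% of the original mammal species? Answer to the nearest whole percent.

91%

Need (A_new/A_old)^0.29 = 0.49, so A_new/A_old = 0.49^(1/0.29) = 0.49^3.448
ln(A_new/A_old) = ln 0.49 / 0.29 = -0.7133 / 0.29 = -2.4598
A_new/A_old = e^-2.4598 ≈ 0.08545
Fraction that can be lost = 1 − 0.08545 = 0.9146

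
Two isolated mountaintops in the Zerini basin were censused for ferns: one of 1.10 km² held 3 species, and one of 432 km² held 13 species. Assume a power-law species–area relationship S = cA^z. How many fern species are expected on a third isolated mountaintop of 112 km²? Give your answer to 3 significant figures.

z = ln(13/3) / ln(432/1.1) = 1.4663 / 5.9731 = 0.2455
c = 3 / 1.1^0.2455 = 3 / 1.024 = 2.931
S₃ = 2.931 × 112^0.2455 = 2.931 × 3.185 ≈ 9.333

9.33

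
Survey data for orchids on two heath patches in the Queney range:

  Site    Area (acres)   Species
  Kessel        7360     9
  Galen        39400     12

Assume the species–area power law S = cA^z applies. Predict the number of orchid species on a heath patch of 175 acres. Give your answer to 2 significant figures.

4.7

z = ln(12/9) / ln(39400/7360) = 0.2877 / 1.6777 = 0.1715
c = 9 / 7360^0.1715 = 9 / 4.603 = 1.955
S₃ = 1.955 × 175^0.1715 = 1.955 × 2.424 ≈ 4.74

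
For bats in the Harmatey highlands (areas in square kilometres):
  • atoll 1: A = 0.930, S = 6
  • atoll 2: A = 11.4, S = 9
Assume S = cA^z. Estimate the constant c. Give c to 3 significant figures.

z = ln(S₂/S₁) / ln(A₂/A₁) = ln(9/6) / ln(11.4/0.93) = 0.4055 / 2.5062 = 0.1618
c = S₁ / A₁^z = 6 / 0.93^0.1618 = 6 / 0.9883 = 6.071

6.07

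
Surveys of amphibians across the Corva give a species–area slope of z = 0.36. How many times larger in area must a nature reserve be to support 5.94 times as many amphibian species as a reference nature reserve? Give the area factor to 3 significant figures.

141

(A₂/A₁)^0.36 = 5.94, so A₂/A₁ = 5.94^(1/0.36) = 5.94^2.778
ln(A₂/A₁) = ln 5.94 / 0.36 = 1.7817 / 0.36 = 4.9492
A₂/A₁ = e^4.9492 ≈ 141.1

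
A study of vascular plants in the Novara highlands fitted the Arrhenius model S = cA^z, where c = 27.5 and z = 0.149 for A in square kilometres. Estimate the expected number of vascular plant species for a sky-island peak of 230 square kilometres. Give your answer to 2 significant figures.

S = 27.5 × 230^0.149 = 27.5 × 2.249 ≈ 61.83

62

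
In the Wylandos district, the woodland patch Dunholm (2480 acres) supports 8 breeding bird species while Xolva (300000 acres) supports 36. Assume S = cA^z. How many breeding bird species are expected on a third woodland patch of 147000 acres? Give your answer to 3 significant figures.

z = ln(36/8) / ln(300000/2480) = 1.5041 / 4.7955 = 0.3136
c = 8 / 2480^0.3136 = 8 / 11.6 = 0.6894
S₃ = 0.6894 × 147000^0.3136 = 0.6894 × 41.75 ≈ 28.78

28.8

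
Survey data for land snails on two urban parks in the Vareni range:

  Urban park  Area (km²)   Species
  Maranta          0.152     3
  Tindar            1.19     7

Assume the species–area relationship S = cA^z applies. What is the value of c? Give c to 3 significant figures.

6.52

z = ln(S₂/S₁) / ln(A₂/A₁) = ln(7/3) / ln(1.19/0.152) = 0.8473 / 2.0578 = 0.4117
c = S₁ / A₁^z = 3 / 0.152^0.4117 = 3 / 0.4604 = 6.516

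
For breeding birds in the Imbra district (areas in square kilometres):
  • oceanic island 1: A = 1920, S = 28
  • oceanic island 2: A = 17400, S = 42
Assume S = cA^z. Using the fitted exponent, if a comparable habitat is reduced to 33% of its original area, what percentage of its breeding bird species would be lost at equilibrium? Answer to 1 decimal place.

z = ln(42/28) / ln(17400/1920) = 0.4055 / 2.2041 = 0.1840
S_new/S_old = (A_new/A_old)^z = 0.33^0.1840 = exp(0.1840 × -1.1087) = 0.8155
Fraction lost = 1 − 0.8155 = 0.1845

18.4%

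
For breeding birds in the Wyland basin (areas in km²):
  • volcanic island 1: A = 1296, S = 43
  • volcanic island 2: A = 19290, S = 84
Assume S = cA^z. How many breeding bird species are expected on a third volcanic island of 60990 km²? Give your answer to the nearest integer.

z = ln(84/43) / ln(19290/1296) = 0.6696 / 2.7003 = 0.2480
c = 43 / 1296^0.2480 = 43 / 5.914 = 7.271
S₃ = 7.271 × 60990^0.2480 = 7.271 × 15.37 ≈ 111.8

112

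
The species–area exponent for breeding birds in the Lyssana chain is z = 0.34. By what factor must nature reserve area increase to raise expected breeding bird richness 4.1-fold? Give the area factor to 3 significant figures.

(A₂/A₁)^0.34 = 4.1, so A₂/A₁ = 4.1^(1/0.34) = 4.1^2.941
ln(A₂/A₁) = ln 4.1 / 0.34 = 1.4110 / 0.34 = 4.1500
A₂/A₁ = e^4.1500 ≈ 63.43

63.4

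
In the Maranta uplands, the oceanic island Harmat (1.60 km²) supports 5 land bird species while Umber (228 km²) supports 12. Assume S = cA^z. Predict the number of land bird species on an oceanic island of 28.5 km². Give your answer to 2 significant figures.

8.3

z = ln(12/5) / ln(228/1.6) = 0.8755 / 4.9593 = 0.1765
c = 5 / 1.6^0.1765 = 5 / 1.087 = 4.602
S₃ = 4.602 × 28.5^0.1765 = 4.602 × 1.806 ≈ 8.313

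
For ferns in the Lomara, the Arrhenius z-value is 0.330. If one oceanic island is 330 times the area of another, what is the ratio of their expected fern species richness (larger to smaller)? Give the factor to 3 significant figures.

S₂/S₁ = (A₂/A₁)^z = 330^0.33
ln(S₂/S₁) = 0.33 × ln 330 = 0.33 × 5.7991 = 1.9137
S₂/S₁ = e^1.9137 ≈ 6.778

6.78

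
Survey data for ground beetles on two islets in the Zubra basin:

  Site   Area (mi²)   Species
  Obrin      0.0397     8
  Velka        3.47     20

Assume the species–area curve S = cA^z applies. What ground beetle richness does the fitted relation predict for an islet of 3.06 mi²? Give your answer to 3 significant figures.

z = ln(20/8) / ln(3.47/0.0397) = 0.9163 / 4.4706 = 0.2050
c = 8 / 0.0397^0.2050 = 8 / 0.5162 = 15.5
S₃ = 15.5 × 3.06^0.2050 = 15.5 × 1.258 ≈ 19.49

19.5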